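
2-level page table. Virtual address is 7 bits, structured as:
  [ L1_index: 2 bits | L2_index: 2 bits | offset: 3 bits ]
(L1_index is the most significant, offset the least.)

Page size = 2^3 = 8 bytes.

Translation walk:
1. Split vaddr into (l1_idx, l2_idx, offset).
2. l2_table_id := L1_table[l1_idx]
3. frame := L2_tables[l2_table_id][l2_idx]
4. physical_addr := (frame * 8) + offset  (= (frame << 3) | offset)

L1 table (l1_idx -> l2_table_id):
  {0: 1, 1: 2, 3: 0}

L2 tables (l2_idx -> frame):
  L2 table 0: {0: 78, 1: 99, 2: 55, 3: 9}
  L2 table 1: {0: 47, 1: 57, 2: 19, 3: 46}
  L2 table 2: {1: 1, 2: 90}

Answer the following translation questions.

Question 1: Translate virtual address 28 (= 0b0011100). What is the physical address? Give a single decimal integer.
vaddr = 28 = 0b0011100
Split: l1_idx=0, l2_idx=3, offset=4
L1[0] = 1
L2[1][3] = 46
paddr = 46 * 8 + 4 = 372

Answer: 372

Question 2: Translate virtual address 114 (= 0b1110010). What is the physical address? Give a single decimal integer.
Answer: 442

Derivation:
vaddr = 114 = 0b1110010
Split: l1_idx=3, l2_idx=2, offset=2
L1[3] = 0
L2[0][2] = 55
paddr = 55 * 8 + 2 = 442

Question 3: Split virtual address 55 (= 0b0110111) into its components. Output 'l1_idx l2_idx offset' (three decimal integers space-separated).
vaddr = 55 = 0b0110111
  top 2 bits -> l1_idx = 1
  next 2 bits -> l2_idx = 2
  bottom 3 bits -> offset = 7

Answer: 1 2 7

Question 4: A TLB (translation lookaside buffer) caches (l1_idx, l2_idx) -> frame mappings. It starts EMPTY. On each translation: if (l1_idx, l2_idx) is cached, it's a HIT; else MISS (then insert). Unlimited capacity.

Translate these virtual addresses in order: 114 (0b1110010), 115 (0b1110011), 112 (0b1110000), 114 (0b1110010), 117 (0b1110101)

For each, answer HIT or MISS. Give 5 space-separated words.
vaddr=114: (3,2) not in TLB -> MISS, insert
vaddr=115: (3,2) in TLB -> HIT
vaddr=112: (3,2) in TLB -> HIT
vaddr=114: (3,2) in TLB -> HIT
vaddr=117: (3,2) in TLB -> HIT

Answer: MISS HIT HIT HIT HIT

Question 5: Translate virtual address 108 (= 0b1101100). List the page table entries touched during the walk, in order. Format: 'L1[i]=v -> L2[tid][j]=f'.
Answer: L1[3]=0 -> L2[0][1]=99

Derivation:
vaddr = 108 = 0b1101100
Split: l1_idx=3, l2_idx=1, offset=4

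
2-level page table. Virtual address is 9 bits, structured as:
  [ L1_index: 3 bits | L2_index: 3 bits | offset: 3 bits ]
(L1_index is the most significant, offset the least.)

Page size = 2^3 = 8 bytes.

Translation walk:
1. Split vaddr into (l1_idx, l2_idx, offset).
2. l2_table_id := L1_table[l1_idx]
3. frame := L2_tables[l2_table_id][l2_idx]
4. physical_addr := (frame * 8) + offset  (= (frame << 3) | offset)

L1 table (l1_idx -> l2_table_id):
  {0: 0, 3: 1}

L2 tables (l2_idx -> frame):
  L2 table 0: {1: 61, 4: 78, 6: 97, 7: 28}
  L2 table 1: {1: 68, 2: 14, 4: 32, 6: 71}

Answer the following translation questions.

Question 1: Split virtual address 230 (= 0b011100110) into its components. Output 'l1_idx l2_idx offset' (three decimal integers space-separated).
vaddr = 230 = 0b011100110
  top 3 bits -> l1_idx = 3
  next 3 bits -> l2_idx = 4
  bottom 3 bits -> offset = 6

Answer: 3 4 6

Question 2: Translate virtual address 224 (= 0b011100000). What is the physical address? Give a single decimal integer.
vaddr = 224 = 0b011100000
Split: l1_idx=3, l2_idx=4, offset=0
L1[3] = 1
L2[1][4] = 32
paddr = 32 * 8 + 0 = 256

Answer: 256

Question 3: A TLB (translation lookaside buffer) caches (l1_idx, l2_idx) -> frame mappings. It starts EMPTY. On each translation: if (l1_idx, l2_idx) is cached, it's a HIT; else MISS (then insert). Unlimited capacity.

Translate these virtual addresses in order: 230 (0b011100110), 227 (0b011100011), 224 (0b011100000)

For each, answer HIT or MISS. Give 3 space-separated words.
Answer: MISS HIT HIT

Derivation:
vaddr=230: (3,4) not in TLB -> MISS, insert
vaddr=227: (3,4) in TLB -> HIT
vaddr=224: (3,4) in TLB -> HIT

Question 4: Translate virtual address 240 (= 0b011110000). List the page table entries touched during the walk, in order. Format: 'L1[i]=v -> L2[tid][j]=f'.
Answer: L1[3]=1 -> L2[1][6]=71

Derivation:
vaddr = 240 = 0b011110000
Split: l1_idx=3, l2_idx=6, offset=0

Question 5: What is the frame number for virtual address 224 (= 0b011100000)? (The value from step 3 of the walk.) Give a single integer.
Answer: 32

Derivation:
vaddr = 224: l1_idx=3, l2_idx=4
L1[3] = 1; L2[1][4] = 32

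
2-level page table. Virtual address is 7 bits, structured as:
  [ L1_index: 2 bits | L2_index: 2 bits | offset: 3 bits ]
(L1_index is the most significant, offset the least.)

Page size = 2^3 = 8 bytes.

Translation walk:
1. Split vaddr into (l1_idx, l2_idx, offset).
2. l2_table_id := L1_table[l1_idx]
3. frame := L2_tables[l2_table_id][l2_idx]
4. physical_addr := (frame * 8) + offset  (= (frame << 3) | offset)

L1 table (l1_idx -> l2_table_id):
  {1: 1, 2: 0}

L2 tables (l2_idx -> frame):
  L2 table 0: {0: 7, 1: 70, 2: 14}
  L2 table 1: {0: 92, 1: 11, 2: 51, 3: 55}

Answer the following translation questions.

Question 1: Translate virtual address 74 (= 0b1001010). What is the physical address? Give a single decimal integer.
vaddr = 74 = 0b1001010
Split: l1_idx=2, l2_idx=1, offset=2
L1[2] = 0
L2[0][1] = 70
paddr = 70 * 8 + 2 = 562

Answer: 562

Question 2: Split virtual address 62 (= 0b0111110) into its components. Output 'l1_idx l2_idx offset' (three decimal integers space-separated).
Answer: 1 3 6

Derivation:
vaddr = 62 = 0b0111110
  top 2 bits -> l1_idx = 1
  next 2 bits -> l2_idx = 3
  bottom 3 bits -> offset = 6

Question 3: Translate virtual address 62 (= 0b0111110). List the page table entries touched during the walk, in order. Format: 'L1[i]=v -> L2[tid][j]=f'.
vaddr = 62 = 0b0111110
Split: l1_idx=1, l2_idx=3, offset=6

Answer: L1[1]=1 -> L2[1][3]=55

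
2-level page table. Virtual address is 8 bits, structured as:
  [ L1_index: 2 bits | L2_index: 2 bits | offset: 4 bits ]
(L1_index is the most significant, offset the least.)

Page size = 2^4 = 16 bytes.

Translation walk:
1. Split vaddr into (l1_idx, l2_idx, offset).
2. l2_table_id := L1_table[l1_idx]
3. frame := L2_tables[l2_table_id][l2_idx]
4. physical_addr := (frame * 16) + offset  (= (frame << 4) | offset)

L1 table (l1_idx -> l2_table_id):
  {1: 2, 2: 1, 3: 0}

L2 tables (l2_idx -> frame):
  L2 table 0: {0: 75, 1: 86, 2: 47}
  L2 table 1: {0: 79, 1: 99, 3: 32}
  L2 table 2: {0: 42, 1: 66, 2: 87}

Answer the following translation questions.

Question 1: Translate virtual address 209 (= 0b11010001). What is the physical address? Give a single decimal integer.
vaddr = 209 = 0b11010001
Split: l1_idx=3, l2_idx=1, offset=1
L1[3] = 0
L2[0][1] = 86
paddr = 86 * 16 + 1 = 1377

Answer: 1377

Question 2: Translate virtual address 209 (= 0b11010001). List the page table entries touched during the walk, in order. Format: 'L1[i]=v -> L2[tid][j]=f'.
vaddr = 209 = 0b11010001
Split: l1_idx=3, l2_idx=1, offset=1

Answer: L1[3]=0 -> L2[0][1]=86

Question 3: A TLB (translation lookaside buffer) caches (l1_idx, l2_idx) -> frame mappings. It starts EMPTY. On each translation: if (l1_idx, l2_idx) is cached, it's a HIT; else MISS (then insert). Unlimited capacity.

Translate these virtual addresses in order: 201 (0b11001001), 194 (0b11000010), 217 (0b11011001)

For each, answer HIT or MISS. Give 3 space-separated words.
Answer: MISS HIT MISS

Derivation:
vaddr=201: (3,0) not in TLB -> MISS, insert
vaddr=194: (3,0) in TLB -> HIT
vaddr=217: (3,1) not in TLB -> MISS, insert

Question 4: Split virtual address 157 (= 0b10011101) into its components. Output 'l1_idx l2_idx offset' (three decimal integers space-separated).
vaddr = 157 = 0b10011101
  top 2 bits -> l1_idx = 2
  next 2 bits -> l2_idx = 1
  bottom 4 bits -> offset = 13

Answer: 2 1 13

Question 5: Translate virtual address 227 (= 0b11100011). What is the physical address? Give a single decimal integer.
vaddr = 227 = 0b11100011
Split: l1_idx=3, l2_idx=2, offset=3
L1[3] = 0
L2[0][2] = 47
paddr = 47 * 16 + 3 = 755

Answer: 755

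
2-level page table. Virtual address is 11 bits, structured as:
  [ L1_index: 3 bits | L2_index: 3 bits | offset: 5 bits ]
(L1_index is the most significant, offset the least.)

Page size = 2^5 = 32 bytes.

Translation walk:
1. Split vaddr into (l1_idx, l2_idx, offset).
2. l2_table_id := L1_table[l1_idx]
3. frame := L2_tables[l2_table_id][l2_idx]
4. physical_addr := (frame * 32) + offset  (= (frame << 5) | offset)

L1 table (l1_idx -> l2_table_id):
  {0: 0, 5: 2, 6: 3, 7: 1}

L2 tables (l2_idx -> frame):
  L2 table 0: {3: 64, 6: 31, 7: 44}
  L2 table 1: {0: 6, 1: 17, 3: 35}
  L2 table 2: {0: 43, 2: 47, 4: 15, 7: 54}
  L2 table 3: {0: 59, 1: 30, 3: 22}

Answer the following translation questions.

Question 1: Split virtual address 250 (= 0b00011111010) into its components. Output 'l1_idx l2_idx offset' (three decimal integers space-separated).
Answer: 0 7 26

Derivation:
vaddr = 250 = 0b00011111010
  top 3 bits -> l1_idx = 0
  next 3 bits -> l2_idx = 7
  bottom 5 bits -> offset = 26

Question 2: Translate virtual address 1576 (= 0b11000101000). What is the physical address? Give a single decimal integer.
vaddr = 1576 = 0b11000101000
Split: l1_idx=6, l2_idx=1, offset=8
L1[6] = 3
L2[3][1] = 30
paddr = 30 * 32 + 8 = 968

Answer: 968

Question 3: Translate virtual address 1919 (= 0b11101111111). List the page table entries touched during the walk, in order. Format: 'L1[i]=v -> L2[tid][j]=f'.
Answer: L1[7]=1 -> L2[1][3]=35

Derivation:
vaddr = 1919 = 0b11101111111
Split: l1_idx=7, l2_idx=3, offset=31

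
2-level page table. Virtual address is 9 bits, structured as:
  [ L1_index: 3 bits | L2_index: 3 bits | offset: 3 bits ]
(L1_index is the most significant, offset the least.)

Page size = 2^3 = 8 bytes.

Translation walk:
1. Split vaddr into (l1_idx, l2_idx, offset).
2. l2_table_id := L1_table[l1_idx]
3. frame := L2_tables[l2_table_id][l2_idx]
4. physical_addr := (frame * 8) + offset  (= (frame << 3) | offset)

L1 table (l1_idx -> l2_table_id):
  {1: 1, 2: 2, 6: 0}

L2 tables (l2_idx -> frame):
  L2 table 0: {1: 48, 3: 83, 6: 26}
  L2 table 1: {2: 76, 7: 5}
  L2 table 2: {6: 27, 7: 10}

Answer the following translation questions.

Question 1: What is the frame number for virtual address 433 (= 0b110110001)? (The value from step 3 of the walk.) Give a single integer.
Answer: 26

Derivation:
vaddr = 433: l1_idx=6, l2_idx=6
L1[6] = 0; L2[0][6] = 26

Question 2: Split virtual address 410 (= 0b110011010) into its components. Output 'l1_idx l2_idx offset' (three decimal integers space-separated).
Answer: 6 3 2

Derivation:
vaddr = 410 = 0b110011010
  top 3 bits -> l1_idx = 6
  next 3 bits -> l2_idx = 3
  bottom 3 bits -> offset = 2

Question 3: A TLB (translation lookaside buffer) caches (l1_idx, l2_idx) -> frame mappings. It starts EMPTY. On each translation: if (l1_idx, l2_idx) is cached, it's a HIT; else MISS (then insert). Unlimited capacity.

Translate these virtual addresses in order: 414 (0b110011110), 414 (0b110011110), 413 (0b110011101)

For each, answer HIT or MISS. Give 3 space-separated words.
vaddr=414: (6,3) not in TLB -> MISS, insert
vaddr=414: (6,3) in TLB -> HIT
vaddr=413: (6,3) in TLB -> HIT

Answer: MISS HIT HIT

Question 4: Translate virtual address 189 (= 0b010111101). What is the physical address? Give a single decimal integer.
Answer: 85

Derivation:
vaddr = 189 = 0b010111101
Split: l1_idx=2, l2_idx=7, offset=5
L1[2] = 2
L2[2][7] = 10
paddr = 10 * 8 + 5 = 85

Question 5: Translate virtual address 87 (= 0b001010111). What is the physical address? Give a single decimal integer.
Answer: 615

Derivation:
vaddr = 87 = 0b001010111
Split: l1_idx=1, l2_idx=2, offset=7
L1[1] = 1
L2[1][2] = 76
paddr = 76 * 8 + 7 = 615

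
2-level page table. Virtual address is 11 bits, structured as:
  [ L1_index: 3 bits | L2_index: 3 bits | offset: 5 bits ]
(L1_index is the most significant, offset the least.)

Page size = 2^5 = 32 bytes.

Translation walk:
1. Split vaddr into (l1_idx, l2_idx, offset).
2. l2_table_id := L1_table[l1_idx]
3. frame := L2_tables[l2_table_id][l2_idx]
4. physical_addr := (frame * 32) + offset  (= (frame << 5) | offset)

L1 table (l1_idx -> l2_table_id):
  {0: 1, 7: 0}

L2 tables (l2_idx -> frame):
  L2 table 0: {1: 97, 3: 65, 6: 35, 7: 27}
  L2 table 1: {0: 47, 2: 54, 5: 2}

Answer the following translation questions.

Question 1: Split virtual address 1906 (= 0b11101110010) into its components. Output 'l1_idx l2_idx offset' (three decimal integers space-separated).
Answer: 7 3 18

Derivation:
vaddr = 1906 = 0b11101110010
  top 3 bits -> l1_idx = 7
  next 3 bits -> l2_idx = 3
  bottom 5 bits -> offset = 18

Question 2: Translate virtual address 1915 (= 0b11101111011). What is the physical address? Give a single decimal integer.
Answer: 2107

Derivation:
vaddr = 1915 = 0b11101111011
Split: l1_idx=7, l2_idx=3, offset=27
L1[7] = 0
L2[0][3] = 65
paddr = 65 * 32 + 27 = 2107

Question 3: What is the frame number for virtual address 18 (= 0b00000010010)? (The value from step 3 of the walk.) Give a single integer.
vaddr = 18: l1_idx=0, l2_idx=0
L1[0] = 1; L2[1][0] = 47

Answer: 47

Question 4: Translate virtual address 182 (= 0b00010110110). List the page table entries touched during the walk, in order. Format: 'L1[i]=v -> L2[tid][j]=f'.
Answer: L1[0]=1 -> L2[1][5]=2

Derivation:
vaddr = 182 = 0b00010110110
Split: l1_idx=0, l2_idx=5, offset=22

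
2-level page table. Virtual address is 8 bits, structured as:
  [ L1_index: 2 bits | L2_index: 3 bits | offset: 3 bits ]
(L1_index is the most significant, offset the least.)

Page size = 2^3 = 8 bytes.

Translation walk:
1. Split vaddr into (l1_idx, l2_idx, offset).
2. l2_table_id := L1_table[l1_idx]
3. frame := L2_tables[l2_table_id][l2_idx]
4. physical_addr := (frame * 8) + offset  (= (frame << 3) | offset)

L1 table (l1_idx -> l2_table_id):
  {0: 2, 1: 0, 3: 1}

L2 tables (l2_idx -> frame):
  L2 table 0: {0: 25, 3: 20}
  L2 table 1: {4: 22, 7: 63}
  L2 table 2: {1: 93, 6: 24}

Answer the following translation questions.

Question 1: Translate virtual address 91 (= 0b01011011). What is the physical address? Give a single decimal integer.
vaddr = 91 = 0b01011011
Split: l1_idx=1, l2_idx=3, offset=3
L1[1] = 0
L2[0][3] = 20
paddr = 20 * 8 + 3 = 163

Answer: 163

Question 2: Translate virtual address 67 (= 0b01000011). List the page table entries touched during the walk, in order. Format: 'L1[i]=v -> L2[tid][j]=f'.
vaddr = 67 = 0b01000011
Split: l1_idx=1, l2_idx=0, offset=3

Answer: L1[1]=0 -> L2[0][0]=25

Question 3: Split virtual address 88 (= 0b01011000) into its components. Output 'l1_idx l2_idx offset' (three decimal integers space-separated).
vaddr = 88 = 0b01011000
  top 2 bits -> l1_idx = 1
  next 3 bits -> l2_idx = 3
  bottom 3 bits -> offset = 0

Answer: 1 3 0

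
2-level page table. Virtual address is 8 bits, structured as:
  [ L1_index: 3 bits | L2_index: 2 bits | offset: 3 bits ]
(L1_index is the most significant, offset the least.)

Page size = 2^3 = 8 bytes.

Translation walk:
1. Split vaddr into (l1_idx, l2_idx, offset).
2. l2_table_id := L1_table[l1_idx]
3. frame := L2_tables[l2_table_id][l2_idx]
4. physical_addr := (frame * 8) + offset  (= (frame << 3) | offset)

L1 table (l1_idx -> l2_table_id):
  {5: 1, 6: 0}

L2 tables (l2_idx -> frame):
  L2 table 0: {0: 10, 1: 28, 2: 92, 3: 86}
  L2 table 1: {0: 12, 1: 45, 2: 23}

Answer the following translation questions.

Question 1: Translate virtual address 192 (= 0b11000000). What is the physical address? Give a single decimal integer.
vaddr = 192 = 0b11000000
Split: l1_idx=6, l2_idx=0, offset=0
L1[6] = 0
L2[0][0] = 10
paddr = 10 * 8 + 0 = 80

Answer: 80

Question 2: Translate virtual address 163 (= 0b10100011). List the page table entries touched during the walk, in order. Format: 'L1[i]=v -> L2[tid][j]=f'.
Answer: L1[5]=1 -> L2[1][0]=12

Derivation:
vaddr = 163 = 0b10100011
Split: l1_idx=5, l2_idx=0, offset=3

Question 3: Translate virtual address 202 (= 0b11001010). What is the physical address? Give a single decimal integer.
Answer: 226

Derivation:
vaddr = 202 = 0b11001010
Split: l1_idx=6, l2_idx=1, offset=2
L1[6] = 0
L2[0][1] = 28
paddr = 28 * 8 + 2 = 226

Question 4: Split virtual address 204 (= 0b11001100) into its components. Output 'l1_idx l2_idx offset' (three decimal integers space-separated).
vaddr = 204 = 0b11001100
  top 3 bits -> l1_idx = 6
  next 2 bits -> l2_idx = 1
  bottom 3 bits -> offset = 4

Answer: 6 1 4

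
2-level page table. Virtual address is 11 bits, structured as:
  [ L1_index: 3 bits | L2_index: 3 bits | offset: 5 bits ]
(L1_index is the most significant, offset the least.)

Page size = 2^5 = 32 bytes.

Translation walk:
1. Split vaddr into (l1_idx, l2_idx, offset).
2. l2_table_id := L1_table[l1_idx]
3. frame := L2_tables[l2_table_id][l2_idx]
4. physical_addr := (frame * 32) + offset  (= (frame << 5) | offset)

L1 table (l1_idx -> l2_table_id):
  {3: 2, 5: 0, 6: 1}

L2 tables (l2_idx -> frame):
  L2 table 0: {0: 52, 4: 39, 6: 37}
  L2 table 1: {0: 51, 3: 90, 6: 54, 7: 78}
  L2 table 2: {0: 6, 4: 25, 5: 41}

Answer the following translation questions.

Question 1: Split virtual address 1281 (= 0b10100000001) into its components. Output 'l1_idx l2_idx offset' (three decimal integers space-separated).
Answer: 5 0 1

Derivation:
vaddr = 1281 = 0b10100000001
  top 3 bits -> l1_idx = 5
  next 3 bits -> l2_idx = 0
  bottom 5 bits -> offset = 1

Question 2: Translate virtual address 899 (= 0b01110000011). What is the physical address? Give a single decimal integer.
vaddr = 899 = 0b01110000011
Split: l1_idx=3, l2_idx=4, offset=3
L1[3] = 2
L2[2][4] = 25
paddr = 25 * 32 + 3 = 803

Answer: 803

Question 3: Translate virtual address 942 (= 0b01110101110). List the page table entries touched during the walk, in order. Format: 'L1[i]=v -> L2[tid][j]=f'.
Answer: L1[3]=2 -> L2[2][5]=41

Derivation:
vaddr = 942 = 0b01110101110
Split: l1_idx=3, l2_idx=5, offset=14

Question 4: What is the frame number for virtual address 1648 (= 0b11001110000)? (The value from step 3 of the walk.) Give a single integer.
Answer: 90

Derivation:
vaddr = 1648: l1_idx=6, l2_idx=3
L1[6] = 1; L2[1][3] = 90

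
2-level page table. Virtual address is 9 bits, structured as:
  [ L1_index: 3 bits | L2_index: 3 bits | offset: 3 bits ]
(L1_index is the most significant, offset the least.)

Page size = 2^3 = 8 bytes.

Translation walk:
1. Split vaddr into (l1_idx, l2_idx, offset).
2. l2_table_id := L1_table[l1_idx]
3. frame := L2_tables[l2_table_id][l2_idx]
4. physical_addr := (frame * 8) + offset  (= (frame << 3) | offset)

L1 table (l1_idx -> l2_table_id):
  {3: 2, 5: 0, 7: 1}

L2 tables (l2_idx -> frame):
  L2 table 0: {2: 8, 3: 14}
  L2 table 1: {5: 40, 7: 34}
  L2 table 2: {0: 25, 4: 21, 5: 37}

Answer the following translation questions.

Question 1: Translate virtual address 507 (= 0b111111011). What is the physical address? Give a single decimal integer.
vaddr = 507 = 0b111111011
Split: l1_idx=7, l2_idx=7, offset=3
L1[7] = 1
L2[1][7] = 34
paddr = 34 * 8 + 3 = 275

Answer: 275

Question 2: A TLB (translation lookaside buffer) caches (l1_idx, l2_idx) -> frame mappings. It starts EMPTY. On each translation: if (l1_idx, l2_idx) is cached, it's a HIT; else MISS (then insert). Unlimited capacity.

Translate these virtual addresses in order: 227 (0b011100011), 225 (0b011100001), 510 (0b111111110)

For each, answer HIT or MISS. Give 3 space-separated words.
Answer: MISS HIT MISS

Derivation:
vaddr=227: (3,4) not in TLB -> MISS, insert
vaddr=225: (3,4) in TLB -> HIT
vaddr=510: (7,7) not in TLB -> MISS, insert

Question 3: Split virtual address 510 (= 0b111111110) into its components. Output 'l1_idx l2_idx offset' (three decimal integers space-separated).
vaddr = 510 = 0b111111110
  top 3 bits -> l1_idx = 7
  next 3 bits -> l2_idx = 7
  bottom 3 bits -> offset = 6

Answer: 7 7 6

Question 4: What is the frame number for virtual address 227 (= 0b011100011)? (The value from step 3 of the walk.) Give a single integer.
Answer: 21

Derivation:
vaddr = 227: l1_idx=3, l2_idx=4
L1[3] = 2; L2[2][4] = 21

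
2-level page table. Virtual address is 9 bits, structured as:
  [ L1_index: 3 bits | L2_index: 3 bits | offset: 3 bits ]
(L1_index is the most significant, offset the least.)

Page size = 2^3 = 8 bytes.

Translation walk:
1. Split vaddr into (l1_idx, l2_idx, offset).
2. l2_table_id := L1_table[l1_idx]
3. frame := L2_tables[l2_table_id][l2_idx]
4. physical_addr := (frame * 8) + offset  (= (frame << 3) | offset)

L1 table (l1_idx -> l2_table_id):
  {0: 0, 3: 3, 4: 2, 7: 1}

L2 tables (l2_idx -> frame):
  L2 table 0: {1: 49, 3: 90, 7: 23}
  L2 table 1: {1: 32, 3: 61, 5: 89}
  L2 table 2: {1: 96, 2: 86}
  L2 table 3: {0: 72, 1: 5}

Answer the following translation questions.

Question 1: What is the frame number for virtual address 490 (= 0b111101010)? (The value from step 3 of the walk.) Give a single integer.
vaddr = 490: l1_idx=7, l2_idx=5
L1[7] = 1; L2[1][5] = 89

Answer: 89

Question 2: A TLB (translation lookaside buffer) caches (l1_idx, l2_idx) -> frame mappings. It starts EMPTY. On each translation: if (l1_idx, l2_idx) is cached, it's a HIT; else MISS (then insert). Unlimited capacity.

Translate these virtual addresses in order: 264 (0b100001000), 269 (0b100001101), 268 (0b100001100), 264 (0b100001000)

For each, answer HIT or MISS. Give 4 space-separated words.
Answer: MISS HIT HIT HIT

Derivation:
vaddr=264: (4,1) not in TLB -> MISS, insert
vaddr=269: (4,1) in TLB -> HIT
vaddr=268: (4,1) in TLB -> HIT
vaddr=264: (4,1) in TLB -> HIT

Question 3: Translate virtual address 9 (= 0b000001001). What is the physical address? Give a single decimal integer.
vaddr = 9 = 0b000001001
Split: l1_idx=0, l2_idx=1, offset=1
L1[0] = 0
L2[0][1] = 49
paddr = 49 * 8 + 1 = 393

Answer: 393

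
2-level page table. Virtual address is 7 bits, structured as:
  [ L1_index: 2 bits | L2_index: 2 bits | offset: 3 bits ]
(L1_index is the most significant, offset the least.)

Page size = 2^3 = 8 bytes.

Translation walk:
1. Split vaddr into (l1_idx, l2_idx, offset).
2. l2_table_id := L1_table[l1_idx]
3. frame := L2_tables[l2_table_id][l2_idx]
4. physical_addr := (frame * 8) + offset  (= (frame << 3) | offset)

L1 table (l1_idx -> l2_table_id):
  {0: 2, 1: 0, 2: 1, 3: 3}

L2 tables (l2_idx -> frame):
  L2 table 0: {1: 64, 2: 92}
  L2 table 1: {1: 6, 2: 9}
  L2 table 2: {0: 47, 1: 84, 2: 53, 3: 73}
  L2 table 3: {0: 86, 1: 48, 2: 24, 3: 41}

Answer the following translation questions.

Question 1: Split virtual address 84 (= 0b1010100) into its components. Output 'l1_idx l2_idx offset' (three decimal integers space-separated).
vaddr = 84 = 0b1010100
  top 2 bits -> l1_idx = 2
  next 2 bits -> l2_idx = 2
  bottom 3 bits -> offset = 4

Answer: 2 2 4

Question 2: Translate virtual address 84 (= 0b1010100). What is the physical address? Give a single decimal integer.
vaddr = 84 = 0b1010100
Split: l1_idx=2, l2_idx=2, offset=4
L1[2] = 1
L2[1][2] = 9
paddr = 9 * 8 + 4 = 76

Answer: 76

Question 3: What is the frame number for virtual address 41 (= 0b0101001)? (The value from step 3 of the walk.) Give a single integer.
Answer: 64

Derivation:
vaddr = 41: l1_idx=1, l2_idx=1
L1[1] = 0; L2[0][1] = 64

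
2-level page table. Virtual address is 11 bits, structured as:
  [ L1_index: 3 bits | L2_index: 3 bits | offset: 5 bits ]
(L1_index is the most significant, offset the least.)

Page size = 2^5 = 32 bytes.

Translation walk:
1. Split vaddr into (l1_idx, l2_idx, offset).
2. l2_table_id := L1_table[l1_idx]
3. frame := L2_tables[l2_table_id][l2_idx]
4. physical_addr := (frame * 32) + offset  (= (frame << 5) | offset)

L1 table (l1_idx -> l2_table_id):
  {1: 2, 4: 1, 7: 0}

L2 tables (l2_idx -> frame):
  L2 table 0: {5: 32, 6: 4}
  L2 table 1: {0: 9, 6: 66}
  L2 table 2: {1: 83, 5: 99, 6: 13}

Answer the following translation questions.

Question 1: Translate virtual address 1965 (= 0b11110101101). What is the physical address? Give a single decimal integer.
Answer: 1037

Derivation:
vaddr = 1965 = 0b11110101101
Split: l1_idx=7, l2_idx=5, offset=13
L1[7] = 0
L2[0][5] = 32
paddr = 32 * 32 + 13 = 1037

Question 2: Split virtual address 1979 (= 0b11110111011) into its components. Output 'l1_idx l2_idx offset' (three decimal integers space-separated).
vaddr = 1979 = 0b11110111011
  top 3 bits -> l1_idx = 7
  next 3 bits -> l2_idx = 5
  bottom 5 bits -> offset = 27

Answer: 7 5 27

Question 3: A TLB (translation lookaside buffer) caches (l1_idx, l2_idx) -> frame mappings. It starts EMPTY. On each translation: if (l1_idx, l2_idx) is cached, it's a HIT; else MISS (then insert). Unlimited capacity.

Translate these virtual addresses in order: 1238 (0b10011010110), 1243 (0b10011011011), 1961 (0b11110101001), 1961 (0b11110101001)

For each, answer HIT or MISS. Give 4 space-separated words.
vaddr=1238: (4,6) not in TLB -> MISS, insert
vaddr=1243: (4,6) in TLB -> HIT
vaddr=1961: (7,5) not in TLB -> MISS, insert
vaddr=1961: (7,5) in TLB -> HIT

Answer: MISS HIT MISS HIT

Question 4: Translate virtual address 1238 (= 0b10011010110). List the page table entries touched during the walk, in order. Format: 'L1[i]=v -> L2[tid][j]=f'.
Answer: L1[4]=1 -> L2[1][6]=66

Derivation:
vaddr = 1238 = 0b10011010110
Split: l1_idx=4, l2_idx=6, offset=22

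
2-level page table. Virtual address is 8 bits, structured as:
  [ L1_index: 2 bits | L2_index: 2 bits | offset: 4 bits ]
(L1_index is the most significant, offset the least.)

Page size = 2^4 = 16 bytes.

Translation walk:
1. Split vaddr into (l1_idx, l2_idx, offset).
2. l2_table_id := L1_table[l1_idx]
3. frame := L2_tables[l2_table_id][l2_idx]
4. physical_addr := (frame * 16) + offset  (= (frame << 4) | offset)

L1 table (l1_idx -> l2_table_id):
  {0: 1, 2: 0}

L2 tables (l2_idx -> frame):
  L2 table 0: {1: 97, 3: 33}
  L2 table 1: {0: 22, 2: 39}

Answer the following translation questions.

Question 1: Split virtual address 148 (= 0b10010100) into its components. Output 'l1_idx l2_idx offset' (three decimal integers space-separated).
Answer: 2 1 4

Derivation:
vaddr = 148 = 0b10010100
  top 2 bits -> l1_idx = 2
  next 2 bits -> l2_idx = 1
  bottom 4 bits -> offset = 4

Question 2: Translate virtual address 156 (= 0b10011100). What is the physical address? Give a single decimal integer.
Answer: 1564

Derivation:
vaddr = 156 = 0b10011100
Split: l1_idx=2, l2_idx=1, offset=12
L1[2] = 0
L2[0][1] = 97
paddr = 97 * 16 + 12 = 1564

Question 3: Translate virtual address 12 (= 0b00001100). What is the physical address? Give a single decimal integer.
vaddr = 12 = 0b00001100
Split: l1_idx=0, l2_idx=0, offset=12
L1[0] = 1
L2[1][0] = 22
paddr = 22 * 16 + 12 = 364

Answer: 364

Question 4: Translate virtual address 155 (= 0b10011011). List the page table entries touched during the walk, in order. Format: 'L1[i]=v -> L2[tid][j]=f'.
vaddr = 155 = 0b10011011
Split: l1_idx=2, l2_idx=1, offset=11

Answer: L1[2]=0 -> L2[0][1]=97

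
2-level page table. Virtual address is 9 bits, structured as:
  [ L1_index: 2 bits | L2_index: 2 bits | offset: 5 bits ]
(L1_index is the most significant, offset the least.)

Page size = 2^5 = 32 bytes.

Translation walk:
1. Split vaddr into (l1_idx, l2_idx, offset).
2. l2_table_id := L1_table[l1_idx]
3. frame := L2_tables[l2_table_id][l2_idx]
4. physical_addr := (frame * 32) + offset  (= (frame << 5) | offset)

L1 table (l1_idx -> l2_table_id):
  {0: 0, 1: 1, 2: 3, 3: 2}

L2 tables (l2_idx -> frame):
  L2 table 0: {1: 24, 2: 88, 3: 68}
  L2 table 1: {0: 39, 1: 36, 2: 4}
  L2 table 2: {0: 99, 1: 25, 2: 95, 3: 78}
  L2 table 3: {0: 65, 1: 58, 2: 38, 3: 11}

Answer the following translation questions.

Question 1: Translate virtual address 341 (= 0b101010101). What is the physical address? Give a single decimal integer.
Answer: 1237

Derivation:
vaddr = 341 = 0b101010101
Split: l1_idx=2, l2_idx=2, offset=21
L1[2] = 3
L2[3][2] = 38
paddr = 38 * 32 + 21 = 1237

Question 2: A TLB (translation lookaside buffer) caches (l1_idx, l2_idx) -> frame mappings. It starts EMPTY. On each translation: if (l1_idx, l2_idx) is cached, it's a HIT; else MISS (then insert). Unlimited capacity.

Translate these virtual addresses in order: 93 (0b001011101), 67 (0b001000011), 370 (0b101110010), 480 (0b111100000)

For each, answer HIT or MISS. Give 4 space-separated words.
Answer: MISS HIT MISS MISS

Derivation:
vaddr=93: (0,2) not in TLB -> MISS, insert
vaddr=67: (0,2) in TLB -> HIT
vaddr=370: (2,3) not in TLB -> MISS, insert
vaddr=480: (3,3) not in TLB -> MISS, insert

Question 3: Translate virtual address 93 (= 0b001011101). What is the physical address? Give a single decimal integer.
Answer: 2845

Derivation:
vaddr = 93 = 0b001011101
Split: l1_idx=0, l2_idx=2, offset=29
L1[0] = 0
L2[0][2] = 88
paddr = 88 * 32 + 29 = 2845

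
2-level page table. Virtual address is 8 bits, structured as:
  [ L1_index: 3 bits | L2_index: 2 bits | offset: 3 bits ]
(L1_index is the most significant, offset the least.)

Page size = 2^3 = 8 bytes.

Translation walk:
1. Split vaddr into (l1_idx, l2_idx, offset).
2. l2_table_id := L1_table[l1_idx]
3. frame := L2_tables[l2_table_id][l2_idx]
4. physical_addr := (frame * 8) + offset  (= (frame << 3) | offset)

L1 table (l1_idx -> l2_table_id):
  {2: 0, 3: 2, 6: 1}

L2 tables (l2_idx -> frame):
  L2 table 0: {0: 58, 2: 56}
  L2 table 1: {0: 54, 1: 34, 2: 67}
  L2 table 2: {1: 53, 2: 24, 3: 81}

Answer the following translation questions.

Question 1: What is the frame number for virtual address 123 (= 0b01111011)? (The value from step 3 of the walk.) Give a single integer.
Answer: 81

Derivation:
vaddr = 123: l1_idx=3, l2_idx=3
L1[3] = 2; L2[2][3] = 81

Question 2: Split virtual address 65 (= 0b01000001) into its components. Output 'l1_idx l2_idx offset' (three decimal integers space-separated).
vaddr = 65 = 0b01000001
  top 3 bits -> l1_idx = 2
  next 2 bits -> l2_idx = 0
  bottom 3 bits -> offset = 1

Answer: 2 0 1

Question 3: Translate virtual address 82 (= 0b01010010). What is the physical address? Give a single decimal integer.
Answer: 450

Derivation:
vaddr = 82 = 0b01010010
Split: l1_idx=2, l2_idx=2, offset=2
L1[2] = 0
L2[0][2] = 56
paddr = 56 * 8 + 2 = 450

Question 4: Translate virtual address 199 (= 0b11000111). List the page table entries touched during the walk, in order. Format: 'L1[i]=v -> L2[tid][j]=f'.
Answer: L1[6]=1 -> L2[1][0]=54

Derivation:
vaddr = 199 = 0b11000111
Split: l1_idx=6, l2_idx=0, offset=7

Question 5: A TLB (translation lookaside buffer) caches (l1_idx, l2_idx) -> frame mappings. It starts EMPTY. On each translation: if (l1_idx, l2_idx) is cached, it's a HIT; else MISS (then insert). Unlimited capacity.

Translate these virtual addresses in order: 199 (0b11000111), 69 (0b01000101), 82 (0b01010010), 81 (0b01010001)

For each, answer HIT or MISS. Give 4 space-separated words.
Answer: MISS MISS MISS HIT

Derivation:
vaddr=199: (6,0) not in TLB -> MISS, insert
vaddr=69: (2,0) not in TLB -> MISS, insert
vaddr=82: (2,2) not in TLB -> MISS, insert
vaddr=81: (2,2) in TLB -> HIT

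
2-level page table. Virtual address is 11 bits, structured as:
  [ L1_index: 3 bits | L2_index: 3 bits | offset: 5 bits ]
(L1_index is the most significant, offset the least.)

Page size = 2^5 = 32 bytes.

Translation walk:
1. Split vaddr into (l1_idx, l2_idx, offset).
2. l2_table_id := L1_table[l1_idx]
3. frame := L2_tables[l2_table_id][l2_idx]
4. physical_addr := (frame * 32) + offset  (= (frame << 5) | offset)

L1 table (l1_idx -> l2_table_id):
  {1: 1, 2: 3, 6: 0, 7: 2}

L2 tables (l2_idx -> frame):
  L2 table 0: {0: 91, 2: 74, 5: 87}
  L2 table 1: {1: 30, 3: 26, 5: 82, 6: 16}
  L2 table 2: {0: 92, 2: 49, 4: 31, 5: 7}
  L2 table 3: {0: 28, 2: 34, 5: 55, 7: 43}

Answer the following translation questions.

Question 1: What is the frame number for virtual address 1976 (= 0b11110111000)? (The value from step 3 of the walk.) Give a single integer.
Answer: 7

Derivation:
vaddr = 1976: l1_idx=7, l2_idx=5
L1[7] = 2; L2[2][5] = 7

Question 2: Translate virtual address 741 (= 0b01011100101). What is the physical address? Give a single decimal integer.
vaddr = 741 = 0b01011100101
Split: l1_idx=2, l2_idx=7, offset=5
L1[2] = 3
L2[3][7] = 43
paddr = 43 * 32 + 5 = 1381

Answer: 1381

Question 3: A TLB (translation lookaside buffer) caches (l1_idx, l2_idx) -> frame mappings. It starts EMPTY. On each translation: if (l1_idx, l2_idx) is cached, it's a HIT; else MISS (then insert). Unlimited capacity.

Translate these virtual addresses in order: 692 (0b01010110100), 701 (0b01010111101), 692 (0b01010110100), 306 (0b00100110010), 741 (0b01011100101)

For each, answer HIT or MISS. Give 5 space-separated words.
vaddr=692: (2,5) not in TLB -> MISS, insert
vaddr=701: (2,5) in TLB -> HIT
vaddr=692: (2,5) in TLB -> HIT
vaddr=306: (1,1) not in TLB -> MISS, insert
vaddr=741: (2,7) not in TLB -> MISS, insert

Answer: MISS HIT HIT MISS MISS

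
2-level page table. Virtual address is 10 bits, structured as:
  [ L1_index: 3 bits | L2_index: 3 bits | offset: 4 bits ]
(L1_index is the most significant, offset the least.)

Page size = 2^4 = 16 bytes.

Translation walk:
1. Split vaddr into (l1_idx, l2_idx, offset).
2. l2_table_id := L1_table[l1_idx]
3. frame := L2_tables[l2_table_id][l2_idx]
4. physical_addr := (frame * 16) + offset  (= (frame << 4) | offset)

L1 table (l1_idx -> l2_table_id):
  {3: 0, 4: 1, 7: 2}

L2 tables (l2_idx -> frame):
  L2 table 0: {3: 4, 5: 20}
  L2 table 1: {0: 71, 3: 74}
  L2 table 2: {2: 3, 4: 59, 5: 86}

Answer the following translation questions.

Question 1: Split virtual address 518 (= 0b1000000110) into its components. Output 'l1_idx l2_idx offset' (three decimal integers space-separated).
Answer: 4 0 6

Derivation:
vaddr = 518 = 0b1000000110
  top 3 bits -> l1_idx = 4
  next 3 bits -> l2_idx = 0
  bottom 4 bits -> offset = 6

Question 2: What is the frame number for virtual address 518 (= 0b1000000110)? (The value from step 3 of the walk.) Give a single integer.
vaddr = 518: l1_idx=4, l2_idx=0
L1[4] = 1; L2[1][0] = 71

Answer: 71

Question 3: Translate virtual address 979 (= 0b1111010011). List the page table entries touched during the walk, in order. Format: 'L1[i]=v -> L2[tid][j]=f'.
vaddr = 979 = 0b1111010011
Split: l1_idx=7, l2_idx=5, offset=3

Answer: L1[7]=2 -> L2[2][5]=86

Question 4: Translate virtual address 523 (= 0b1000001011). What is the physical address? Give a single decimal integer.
Answer: 1147

Derivation:
vaddr = 523 = 0b1000001011
Split: l1_idx=4, l2_idx=0, offset=11
L1[4] = 1
L2[1][0] = 71
paddr = 71 * 16 + 11 = 1147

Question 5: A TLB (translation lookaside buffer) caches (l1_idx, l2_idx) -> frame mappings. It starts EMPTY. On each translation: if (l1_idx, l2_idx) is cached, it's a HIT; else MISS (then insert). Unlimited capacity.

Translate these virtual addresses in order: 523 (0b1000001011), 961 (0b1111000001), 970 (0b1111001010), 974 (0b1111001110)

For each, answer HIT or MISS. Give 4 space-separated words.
Answer: MISS MISS HIT HIT

Derivation:
vaddr=523: (4,0) not in TLB -> MISS, insert
vaddr=961: (7,4) not in TLB -> MISS, insert
vaddr=970: (7,4) in TLB -> HIT
vaddr=974: (7,4) in TLB -> HIT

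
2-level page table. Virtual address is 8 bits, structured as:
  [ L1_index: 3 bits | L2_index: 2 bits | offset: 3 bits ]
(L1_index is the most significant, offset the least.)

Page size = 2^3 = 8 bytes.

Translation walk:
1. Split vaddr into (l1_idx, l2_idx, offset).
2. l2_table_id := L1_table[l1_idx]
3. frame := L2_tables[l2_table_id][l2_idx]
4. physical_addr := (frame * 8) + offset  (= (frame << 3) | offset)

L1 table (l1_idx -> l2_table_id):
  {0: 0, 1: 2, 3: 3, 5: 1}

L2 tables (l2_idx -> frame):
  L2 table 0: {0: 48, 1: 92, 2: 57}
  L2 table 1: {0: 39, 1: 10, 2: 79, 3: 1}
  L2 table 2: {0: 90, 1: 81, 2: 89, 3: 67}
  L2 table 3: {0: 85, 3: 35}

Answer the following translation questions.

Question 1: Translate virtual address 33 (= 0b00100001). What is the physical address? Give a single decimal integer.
vaddr = 33 = 0b00100001
Split: l1_idx=1, l2_idx=0, offset=1
L1[1] = 2
L2[2][0] = 90
paddr = 90 * 8 + 1 = 721

Answer: 721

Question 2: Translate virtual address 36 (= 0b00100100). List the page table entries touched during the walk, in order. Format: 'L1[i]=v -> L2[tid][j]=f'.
vaddr = 36 = 0b00100100
Split: l1_idx=1, l2_idx=0, offset=4

Answer: L1[1]=2 -> L2[2][0]=90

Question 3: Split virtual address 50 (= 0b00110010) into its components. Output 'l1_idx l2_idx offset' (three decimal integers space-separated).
vaddr = 50 = 0b00110010
  top 3 bits -> l1_idx = 1
  next 2 bits -> l2_idx = 2
  bottom 3 bits -> offset = 2

Answer: 1 2 2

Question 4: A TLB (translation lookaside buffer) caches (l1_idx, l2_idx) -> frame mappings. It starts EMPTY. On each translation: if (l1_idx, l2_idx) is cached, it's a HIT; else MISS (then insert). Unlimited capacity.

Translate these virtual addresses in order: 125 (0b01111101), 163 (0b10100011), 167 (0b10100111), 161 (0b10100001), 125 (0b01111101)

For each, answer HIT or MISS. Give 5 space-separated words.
vaddr=125: (3,3) not in TLB -> MISS, insert
vaddr=163: (5,0) not in TLB -> MISS, insert
vaddr=167: (5,0) in TLB -> HIT
vaddr=161: (5,0) in TLB -> HIT
vaddr=125: (3,3) in TLB -> HIT

Answer: MISS MISS HIT HIT HIT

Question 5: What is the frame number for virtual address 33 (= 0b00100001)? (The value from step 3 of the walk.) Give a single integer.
Answer: 90

Derivation:
vaddr = 33: l1_idx=1, l2_idx=0
L1[1] = 2; L2[2][0] = 90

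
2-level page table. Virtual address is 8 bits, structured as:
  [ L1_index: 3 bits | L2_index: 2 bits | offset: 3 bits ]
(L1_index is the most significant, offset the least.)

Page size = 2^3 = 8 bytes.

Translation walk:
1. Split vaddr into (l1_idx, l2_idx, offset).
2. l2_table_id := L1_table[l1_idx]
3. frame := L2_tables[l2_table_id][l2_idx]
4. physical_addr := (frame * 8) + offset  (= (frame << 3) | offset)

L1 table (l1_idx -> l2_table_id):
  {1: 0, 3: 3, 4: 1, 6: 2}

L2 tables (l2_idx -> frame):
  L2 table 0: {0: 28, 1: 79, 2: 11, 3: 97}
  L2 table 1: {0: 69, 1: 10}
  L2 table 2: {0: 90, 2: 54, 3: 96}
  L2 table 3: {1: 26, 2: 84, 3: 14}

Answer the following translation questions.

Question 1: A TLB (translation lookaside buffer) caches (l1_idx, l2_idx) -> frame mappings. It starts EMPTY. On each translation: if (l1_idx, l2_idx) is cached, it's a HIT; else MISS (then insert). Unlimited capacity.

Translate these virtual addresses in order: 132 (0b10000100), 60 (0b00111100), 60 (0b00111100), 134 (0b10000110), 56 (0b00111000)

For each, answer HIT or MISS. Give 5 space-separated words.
vaddr=132: (4,0) not in TLB -> MISS, insert
vaddr=60: (1,3) not in TLB -> MISS, insert
vaddr=60: (1,3) in TLB -> HIT
vaddr=134: (4,0) in TLB -> HIT
vaddr=56: (1,3) in TLB -> HIT

Answer: MISS MISS HIT HIT HIT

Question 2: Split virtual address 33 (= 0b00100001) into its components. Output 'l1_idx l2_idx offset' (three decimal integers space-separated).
Answer: 1 0 1

Derivation:
vaddr = 33 = 0b00100001
  top 3 bits -> l1_idx = 1
  next 2 bits -> l2_idx = 0
  bottom 3 bits -> offset = 1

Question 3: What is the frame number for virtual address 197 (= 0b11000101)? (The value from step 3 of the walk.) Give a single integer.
vaddr = 197: l1_idx=6, l2_idx=0
L1[6] = 2; L2[2][0] = 90

Answer: 90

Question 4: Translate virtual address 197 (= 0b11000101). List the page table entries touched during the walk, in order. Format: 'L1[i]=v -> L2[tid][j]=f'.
Answer: L1[6]=2 -> L2[2][0]=90

Derivation:
vaddr = 197 = 0b11000101
Split: l1_idx=6, l2_idx=0, offset=5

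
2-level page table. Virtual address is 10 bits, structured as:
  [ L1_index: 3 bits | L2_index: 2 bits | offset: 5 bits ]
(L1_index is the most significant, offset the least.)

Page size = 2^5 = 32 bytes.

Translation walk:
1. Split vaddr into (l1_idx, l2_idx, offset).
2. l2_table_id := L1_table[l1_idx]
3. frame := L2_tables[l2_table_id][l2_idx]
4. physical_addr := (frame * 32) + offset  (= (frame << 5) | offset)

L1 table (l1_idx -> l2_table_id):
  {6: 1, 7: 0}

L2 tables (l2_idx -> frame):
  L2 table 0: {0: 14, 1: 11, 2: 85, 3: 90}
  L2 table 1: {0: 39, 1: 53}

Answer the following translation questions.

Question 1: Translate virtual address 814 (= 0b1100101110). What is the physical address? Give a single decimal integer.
vaddr = 814 = 0b1100101110
Split: l1_idx=6, l2_idx=1, offset=14
L1[6] = 1
L2[1][1] = 53
paddr = 53 * 32 + 14 = 1710

Answer: 1710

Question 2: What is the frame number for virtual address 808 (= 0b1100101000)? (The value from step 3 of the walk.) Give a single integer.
vaddr = 808: l1_idx=6, l2_idx=1
L1[6] = 1; L2[1][1] = 53

Answer: 53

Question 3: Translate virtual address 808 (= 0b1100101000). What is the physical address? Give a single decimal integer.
vaddr = 808 = 0b1100101000
Split: l1_idx=6, l2_idx=1, offset=8
L1[6] = 1
L2[1][1] = 53
paddr = 53 * 32 + 8 = 1704

Answer: 1704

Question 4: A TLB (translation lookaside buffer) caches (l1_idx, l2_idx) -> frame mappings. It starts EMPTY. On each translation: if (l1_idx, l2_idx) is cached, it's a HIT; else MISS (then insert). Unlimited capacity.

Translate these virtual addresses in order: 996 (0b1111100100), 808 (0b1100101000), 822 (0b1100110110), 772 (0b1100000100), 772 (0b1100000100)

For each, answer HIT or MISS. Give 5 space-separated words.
vaddr=996: (7,3) not in TLB -> MISS, insert
vaddr=808: (6,1) not in TLB -> MISS, insert
vaddr=822: (6,1) in TLB -> HIT
vaddr=772: (6,0) not in TLB -> MISS, insert
vaddr=772: (6,0) in TLB -> HIT

Answer: MISS MISS HIT MISS HIT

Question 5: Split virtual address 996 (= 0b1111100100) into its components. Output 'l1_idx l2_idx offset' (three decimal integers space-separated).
vaddr = 996 = 0b1111100100
  top 3 bits -> l1_idx = 7
  next 2 bits -> l2_idx = 3
  bottom 5 bits -> offset = 4

Answer: 7 3 4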